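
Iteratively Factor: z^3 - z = (z + 1)*(z^2 - z) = (z - 1)*(z + 1)*(z)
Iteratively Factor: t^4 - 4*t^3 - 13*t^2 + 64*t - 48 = (t - 3)*(t^3 - t^2 - 16*t + 16) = (t - 3)*(t - 1)*(t^2 - 16) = (t - 4)*(t - 3)*(t - 1)*(t + 4)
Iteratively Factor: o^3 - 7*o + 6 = (o + 3)*(o^2 - 3*o + 2) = (o - 1)*(o + 3)*(o - 2)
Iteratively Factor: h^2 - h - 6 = (h - 3)*(h + 2)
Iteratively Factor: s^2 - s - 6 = (s - 3)*(s + 2)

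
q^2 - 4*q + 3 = (q - 3)*(q - 1)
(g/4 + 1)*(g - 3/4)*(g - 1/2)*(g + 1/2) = g^4/4 + 13*g^3/16 - 13*g^2/16 - 13*g/64 + 3/16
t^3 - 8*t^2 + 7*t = t*(t - 7)*(t - 1)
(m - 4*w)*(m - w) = m^2 - 5*m*w + 4*w^2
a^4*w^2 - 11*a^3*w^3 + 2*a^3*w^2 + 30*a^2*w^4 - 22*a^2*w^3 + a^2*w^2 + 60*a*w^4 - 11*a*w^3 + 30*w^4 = (a - 6*w)*(a - 5*w)*(a*w + w)^2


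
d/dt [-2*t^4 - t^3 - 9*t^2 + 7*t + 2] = -8*t^3 - 3*t^2 - 18*t + 7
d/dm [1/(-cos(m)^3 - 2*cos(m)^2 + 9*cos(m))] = (-3*cos(m)^2 - 4*cos(m) + 9)*sin(m)/((cos(m)^2 + 2*cos(m) - 9)^2*cos(m)^2)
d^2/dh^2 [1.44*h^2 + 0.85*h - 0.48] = 2.88000000000000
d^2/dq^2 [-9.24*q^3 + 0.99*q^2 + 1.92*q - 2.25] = 1.98 - 55.44*q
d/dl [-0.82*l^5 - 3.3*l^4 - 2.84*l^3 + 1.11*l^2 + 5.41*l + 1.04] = -4.1*l^4 - 13.2*l^3 - 8.52*l^2 + 2.22*l + 5.41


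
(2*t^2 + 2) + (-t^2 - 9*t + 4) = t^2 - 9*t + 6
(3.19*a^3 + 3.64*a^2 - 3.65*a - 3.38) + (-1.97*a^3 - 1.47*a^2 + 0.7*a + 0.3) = 1.22*a^3 + 2.17*a^2 - 2.95*a - 3.08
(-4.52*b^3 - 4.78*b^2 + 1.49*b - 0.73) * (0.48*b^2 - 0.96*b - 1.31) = -2.1696*b^5 + 2.0448*b^4 + 11.2252*b^3 + 4.481*b^2 - 1.2511*b + 0.9563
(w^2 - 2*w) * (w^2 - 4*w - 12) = w^4 - 6*w^3 - 4*w^2 + 24*w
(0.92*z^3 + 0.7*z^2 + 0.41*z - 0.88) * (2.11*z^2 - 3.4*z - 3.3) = 1.9412*z^5 - 1.651*z^4 - 4.5509*z^3 - 5.5608*z^2 + 1.639*z + 2.904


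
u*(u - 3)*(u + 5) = u^3 + 2*u^2 - 15*u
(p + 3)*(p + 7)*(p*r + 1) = p^3*r + 10*p^2*r + p^2 + 21*p*r + 10*p + 21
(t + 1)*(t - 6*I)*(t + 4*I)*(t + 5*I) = t^4 + t^3 + 3*I*t^3 + 34*t^2 + 3*I*t^2 + 34*t + 120*I*t + 120*I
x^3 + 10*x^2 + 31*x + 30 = (x + 2)*(x + 3)*(x + 5)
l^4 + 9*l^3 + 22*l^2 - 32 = (l - 1)*(l + 2)*(l + 4)^2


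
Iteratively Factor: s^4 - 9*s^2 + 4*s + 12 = (s - 2)*(s^3 + 2*s^2 - 5*s - 6) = (s - 2)*(s + 3)*(s^2 - s - 2) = (s - 2)*(s + 1)*(s + 3)*(s - 2)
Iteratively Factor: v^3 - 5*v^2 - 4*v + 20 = (v - 2)*(v^2 - 3*v - 10) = (v - 2)*(v + 2)*(v - 5)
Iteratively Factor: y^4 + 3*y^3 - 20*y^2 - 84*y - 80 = (y - 5)*(y^3 + 8*y^2 + 20*y + 16) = (y - 5)*(y + 2)*(y^2 + 6*y + 8) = (y - 5)*(y + 2)^2*(y + 4)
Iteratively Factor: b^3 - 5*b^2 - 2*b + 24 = (b - 3)*(b^2 - 2*b - 8) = (b - 3)*(b + 2)*(b - 4)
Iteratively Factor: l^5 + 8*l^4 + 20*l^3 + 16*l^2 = (l)*(l^4 + 8*l^3 + 20*l^2 + 16*l) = l*(l + 4)*(l^3 + 4*l^2 + 4*l) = l*(l + 2)*(l + 4)*(l^2 + 2*l) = l^2*(l + 2)*(l + 4)*(l + 2)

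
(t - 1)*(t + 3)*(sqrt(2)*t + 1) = sqrt(2)*t^3 + t^2 + 2*sqrt(2)*t^2 - 3*sqrt(2)*t + 2*t - 3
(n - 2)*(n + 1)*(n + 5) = n^3 + 4*n^2 - 7*n - 10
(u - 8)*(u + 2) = u^2 - 6*u - 16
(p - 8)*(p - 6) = p^2 - 14*p + 48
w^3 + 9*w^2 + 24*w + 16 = (w + 1)*(w + 4)^2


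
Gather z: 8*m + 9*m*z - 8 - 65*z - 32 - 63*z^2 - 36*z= 8*m - 63*z^2 + z*(9*m - 101) - 40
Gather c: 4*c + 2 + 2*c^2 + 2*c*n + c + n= 2*c^2 + c*(2*n + 5) + n + 2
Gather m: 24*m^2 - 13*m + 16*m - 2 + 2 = 24*m^2 + 3*m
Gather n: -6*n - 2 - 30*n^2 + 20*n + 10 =-30*n^2 + 14*n + 8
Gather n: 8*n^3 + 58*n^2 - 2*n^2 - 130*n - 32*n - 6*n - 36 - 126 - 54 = 8*n^3 + 56*n^2 - 168*n - 216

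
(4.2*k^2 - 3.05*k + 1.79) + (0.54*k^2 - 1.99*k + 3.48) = 4.74*k^2 - 5.04*k + 5.27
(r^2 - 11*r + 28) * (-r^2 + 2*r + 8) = -r^4 + 13*r^3 - 42*r^2 - 32*r + 224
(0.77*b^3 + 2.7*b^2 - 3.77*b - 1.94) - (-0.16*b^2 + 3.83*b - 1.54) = 0.77*b^3 + 2.86*b^2 - 7.6*b - 0.4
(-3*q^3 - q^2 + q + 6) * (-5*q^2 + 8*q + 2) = 15*q^5 - 19*q^4 - 19*q^3 - 24*q^2 + 50*q + 12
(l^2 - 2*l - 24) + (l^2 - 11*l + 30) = 2*l^2 - 13*l + 6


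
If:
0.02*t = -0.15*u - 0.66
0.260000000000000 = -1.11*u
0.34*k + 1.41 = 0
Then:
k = -4.15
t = -31.24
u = -0.23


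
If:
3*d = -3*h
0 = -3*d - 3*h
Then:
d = -h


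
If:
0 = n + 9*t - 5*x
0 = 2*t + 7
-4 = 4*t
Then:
No Solution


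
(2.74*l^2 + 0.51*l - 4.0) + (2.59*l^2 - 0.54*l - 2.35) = 5.33*l^2 - 0.03*l - 6.35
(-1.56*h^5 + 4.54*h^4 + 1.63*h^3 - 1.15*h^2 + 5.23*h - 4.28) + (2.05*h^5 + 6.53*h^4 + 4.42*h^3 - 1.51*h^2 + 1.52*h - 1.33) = 0.49*h^5 + 11.07*h^4 + 6.05*h^3 - 2.66*h^2 + 6.75*h - 5.61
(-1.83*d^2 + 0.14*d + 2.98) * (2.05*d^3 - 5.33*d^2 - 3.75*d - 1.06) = -3.7515*d^5 + 10.0409*d^4 + 12.2253*d^3 - 14.4686*d^2 - 11.3234*d - 3.1588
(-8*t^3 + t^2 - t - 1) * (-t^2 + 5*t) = 8*t^5 - 41*t^4 + 6*t^3 - 4*t^2 - 5*t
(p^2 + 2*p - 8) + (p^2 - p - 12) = 2*p^2 + p - 20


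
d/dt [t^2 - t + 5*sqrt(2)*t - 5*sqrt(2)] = 2*t - 1 + 5*sqrt(2)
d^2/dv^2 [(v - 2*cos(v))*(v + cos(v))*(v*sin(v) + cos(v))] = -v^3*sin(v) + 2*v^2*sin(2*v) + 5*v^2*cos(v) + 5*v*sin(v)/2 + 9*v*sin(3*v)/2 - 2*v*cos(2*v) + sin(2*v) + 5*cos(v)/2 + 3*cos(3*v)/2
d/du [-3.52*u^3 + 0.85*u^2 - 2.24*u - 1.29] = -10.56*u^2 + 1.7*u - 2.24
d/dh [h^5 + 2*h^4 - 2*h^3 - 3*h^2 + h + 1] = 5*h^4 + 8*h^3 - 6*h^2 - 6*h + 1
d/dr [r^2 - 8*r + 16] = 2*r - 8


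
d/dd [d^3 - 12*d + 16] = 3*d^2 - 12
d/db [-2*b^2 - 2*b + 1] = -4*b - 2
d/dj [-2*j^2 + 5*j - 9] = 5 - 4*j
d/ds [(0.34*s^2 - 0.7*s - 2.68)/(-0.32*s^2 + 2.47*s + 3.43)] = (0.6158*s^2 + 0.6172*s + 4.2186)/(0.1024*s^4 - 1.5808*s^3 + 3.9057*s^2 + 16.9442*s + 11.7649)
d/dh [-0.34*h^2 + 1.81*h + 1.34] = 1.81 - 0.68*h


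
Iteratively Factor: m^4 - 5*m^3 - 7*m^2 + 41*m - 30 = (m + 3)*(m^3 - 8*m^2 + 17*m - 10) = (m - 5)*(m + 3)*(m^2 - 3*m + 2) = (m - 5)*(m - 2)*(m + 3)*(m - 1)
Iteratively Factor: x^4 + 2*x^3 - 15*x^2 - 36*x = (x - 4)*(x^3 + 6*x^2 + 9*x) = (x - 4)*(x + 3)*(x^2 + 3*x) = (x - 4)*(x + 3)^2*(x)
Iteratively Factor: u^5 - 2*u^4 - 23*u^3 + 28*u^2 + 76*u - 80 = (u + 4)*(u^4 - 6*u^3 + u^2 + 24*u - 20) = (u - 1)*(u + 4)*(u^3 - 5*u^2 - 4*u + 20) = (u - 1)*(u + 2)*(u + 4)*(u^2 - 7*u + 10) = (u - 2)*(u - 1)*(u + 2)*(u + 4)*(u - 5)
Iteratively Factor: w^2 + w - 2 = (w - 1)*(w + 2)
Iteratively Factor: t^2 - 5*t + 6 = (t - 3)*(t - 2)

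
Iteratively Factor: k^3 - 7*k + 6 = (k - 1)*(k^2 + k - 6) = (k - 2)*(k - 1)*(k + 3)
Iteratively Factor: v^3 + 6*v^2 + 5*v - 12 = (v - 1)*(v^2 + 7*v + 12) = (v - 1)*(v + 4)*(v + 3)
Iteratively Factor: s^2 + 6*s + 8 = (s + 2)*(s + 4)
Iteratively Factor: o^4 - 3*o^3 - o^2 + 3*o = (o)*(o^3 - 3*o^2 - o + 3) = o*(o - 1)*(o^2 - 2*o - 3) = o*(o - 3)*(o - 1)*(o + 1)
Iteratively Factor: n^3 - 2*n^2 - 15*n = (n - 5)*(n^2 + 3*n) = n*(n - 5)*(n + 3)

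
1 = 1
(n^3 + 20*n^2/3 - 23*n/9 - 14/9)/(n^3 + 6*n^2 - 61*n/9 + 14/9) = (3*n + 1)/(3*n - 1)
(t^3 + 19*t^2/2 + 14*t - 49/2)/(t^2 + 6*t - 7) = t + 7/2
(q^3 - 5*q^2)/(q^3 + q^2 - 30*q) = q/(q + 6)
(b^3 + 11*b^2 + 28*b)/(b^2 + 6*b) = (b^2 + 11*b + 28)/(b + 6)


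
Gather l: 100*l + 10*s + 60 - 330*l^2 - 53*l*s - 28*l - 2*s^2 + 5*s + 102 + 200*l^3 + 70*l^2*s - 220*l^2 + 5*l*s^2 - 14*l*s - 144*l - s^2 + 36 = 200*l^3 + l^2*(70*s - 550) + l*(5*s^2 - 67*s - 72) - 3*s^2 + 15*s + 198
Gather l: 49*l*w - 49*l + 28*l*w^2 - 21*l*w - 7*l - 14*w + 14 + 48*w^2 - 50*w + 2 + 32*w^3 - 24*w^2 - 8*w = l*(28*w^2 + 28*w - 56) + 32*w^3 + 24*w^2 - 72*w + 16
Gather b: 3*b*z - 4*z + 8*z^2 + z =3*b*z + 8*z^2 - 3*z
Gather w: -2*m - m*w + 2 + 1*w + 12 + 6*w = -2*m + w*(7 - m) + 14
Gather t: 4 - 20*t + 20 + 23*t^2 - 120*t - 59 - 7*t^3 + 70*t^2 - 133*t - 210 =-7*t^3 + 93*t^2 - 273*t - 245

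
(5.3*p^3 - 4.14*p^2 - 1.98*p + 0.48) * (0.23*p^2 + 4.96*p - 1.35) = 1.219*p^5 + 25.3358*p^4 - 28.1448*p^3 - 4.1214*p^2 + 5.0538*p - 0.648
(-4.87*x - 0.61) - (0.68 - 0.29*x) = -4.58*x - 1.29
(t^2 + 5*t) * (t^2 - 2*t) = t^4 + 3*t^3 - 10*t^2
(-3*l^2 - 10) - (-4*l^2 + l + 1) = l^2 - l - 11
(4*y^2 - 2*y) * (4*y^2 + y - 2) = 16*y^4 - 4*y^3 - 10*y^2 + 4*y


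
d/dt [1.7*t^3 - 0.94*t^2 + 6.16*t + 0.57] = 5.1*t^2 - 1.88*t + 6.16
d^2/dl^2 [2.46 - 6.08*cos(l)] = 6.08*cos(l)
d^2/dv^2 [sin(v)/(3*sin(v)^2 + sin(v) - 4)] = (-81*(1 - cos(2*v))^2/4 - 137*sin(v)/2 + 3*sin(3*v)/2 - 6*cos(2*v) + 9*cos(4*v) - 11)/((sin(v) - 1)^2*(3*sin(v) + 4)^3)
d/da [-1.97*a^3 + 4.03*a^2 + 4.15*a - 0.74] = -5.91*a^2 + 8.06*a + 4.15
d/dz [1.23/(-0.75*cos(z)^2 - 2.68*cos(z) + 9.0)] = -(1.845*cos(z) + 3.2964)*sin(z)/(0.75*cos(z)^2 + 2.68*cos(z) - 9.0)^2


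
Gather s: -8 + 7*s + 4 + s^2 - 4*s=s^2 + 3*s - 4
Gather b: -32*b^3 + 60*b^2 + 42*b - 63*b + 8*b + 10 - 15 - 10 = -32*b^3 + 60*b^2 - 13*b - 15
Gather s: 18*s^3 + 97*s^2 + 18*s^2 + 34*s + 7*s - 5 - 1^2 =18*s^3 + 115*s^2 + 41*s - 6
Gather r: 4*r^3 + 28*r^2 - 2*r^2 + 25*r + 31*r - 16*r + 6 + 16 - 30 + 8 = 4*r^3 + 26*r^2 + 40*r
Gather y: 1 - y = 1 - y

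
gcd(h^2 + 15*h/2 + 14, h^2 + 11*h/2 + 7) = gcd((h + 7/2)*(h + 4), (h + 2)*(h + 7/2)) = h + 7/2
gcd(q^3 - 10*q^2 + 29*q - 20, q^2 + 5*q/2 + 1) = 1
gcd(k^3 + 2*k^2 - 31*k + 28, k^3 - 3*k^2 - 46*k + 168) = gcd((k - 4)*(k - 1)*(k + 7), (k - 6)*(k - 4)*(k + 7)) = k^2 + 3*k - 28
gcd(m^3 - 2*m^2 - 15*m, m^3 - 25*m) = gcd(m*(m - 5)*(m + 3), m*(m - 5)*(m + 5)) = m^2 - 5*m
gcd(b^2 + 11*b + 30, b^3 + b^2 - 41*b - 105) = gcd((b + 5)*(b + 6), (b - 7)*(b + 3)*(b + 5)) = b + 5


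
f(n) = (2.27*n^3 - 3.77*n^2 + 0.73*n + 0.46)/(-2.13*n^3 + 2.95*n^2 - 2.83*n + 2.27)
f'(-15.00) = -0.00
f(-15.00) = -1.08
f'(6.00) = -0.02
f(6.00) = -0.98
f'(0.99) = -11.95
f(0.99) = -1.06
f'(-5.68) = 0.01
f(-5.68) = -1.07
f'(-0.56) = 0.91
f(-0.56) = -0.30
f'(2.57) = -0.20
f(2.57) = -0.74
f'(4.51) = -0.05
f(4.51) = -0.93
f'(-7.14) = 0.00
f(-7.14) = -1.08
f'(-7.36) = 0.00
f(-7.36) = -1.08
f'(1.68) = -0.62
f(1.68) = -0.42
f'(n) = (6.39*n^2 - 5.9*n + 2.83)*(2.27*n^3 - 3.77*n^2 + 0.73*n + 0.46)/(-2.13*n^3 + 2.95*n^2 - 2.83*n + 2.27)^2 + (6.81*n^2 - 7.54*n + 0.73)/(-2.13*n^3 + 2.95*n^2 - 2.83*n + 2.27) = (-1.3336*n^4 - 9.7384*n^3 + 26.9137*n^2 - 19.8298*n + 2.9589)/(4.5369*n^6 - 12.567*n^5 + 20.7583*n^4 - 26.3672*n^3 + 21.4019*n^2 - 12.8482*n + 5.1529)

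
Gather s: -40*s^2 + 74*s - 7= -40*s^2 + 74*s - 7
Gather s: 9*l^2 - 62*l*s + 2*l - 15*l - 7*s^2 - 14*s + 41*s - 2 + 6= 9*l^2 - 13*l - 7*s^2 + s*(27 - 62*l) + 4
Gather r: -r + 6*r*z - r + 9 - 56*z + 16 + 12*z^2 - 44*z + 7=r*(6*z - 2) + 12*z^2 - 100*z + 32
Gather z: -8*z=-8*z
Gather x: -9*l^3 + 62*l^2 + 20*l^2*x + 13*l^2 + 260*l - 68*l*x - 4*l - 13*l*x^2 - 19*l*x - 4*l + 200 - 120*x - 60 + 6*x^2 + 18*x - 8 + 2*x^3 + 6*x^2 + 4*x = -9*l^3 + 75*l^2 + 252*l + 2*x^3 + x^2*(12 - 13*l) + x*(20*l^2 - 87*l - 98) + 132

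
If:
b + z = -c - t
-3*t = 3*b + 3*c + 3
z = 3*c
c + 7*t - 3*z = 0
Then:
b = -12/7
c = 1/3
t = 8/21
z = 1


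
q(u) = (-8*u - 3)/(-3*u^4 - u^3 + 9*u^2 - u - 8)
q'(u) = (-8*u - 3)*(12*u^3 + 3*u^2 - 18*u + 1)/(-3*u^4 - u^3 + 9*u^2 - u - 8)^2 - 8/(-3*u^4 - u^3 + 9*u^2 - u - 8) = (24*u^4 + 8*u^3 - 72*u^2 + 8*u - (8*u + 3)*(12*u^3 + 3*u^2 - 18*u + 1) + 64)/(3*u^4 + u^3 - 9*u^2 + u + 8)^2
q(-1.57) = 6.84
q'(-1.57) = -53.67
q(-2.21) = -0.65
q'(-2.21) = -1.78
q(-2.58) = -0.29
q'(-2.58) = -0.52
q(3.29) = 0.10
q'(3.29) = -0.10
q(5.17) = 0.02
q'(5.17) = -0.01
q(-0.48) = -0.15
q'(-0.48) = 1.71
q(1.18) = 3.03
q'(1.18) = -0.75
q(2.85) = 0.16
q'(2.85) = -0.21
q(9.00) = 0.00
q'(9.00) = 0.00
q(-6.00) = -0.01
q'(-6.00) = -0.00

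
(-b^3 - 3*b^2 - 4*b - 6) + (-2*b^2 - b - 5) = -b^3 - 5*b^2 - 5*b - 11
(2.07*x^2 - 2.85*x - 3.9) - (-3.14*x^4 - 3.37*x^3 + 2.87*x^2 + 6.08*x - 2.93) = 3.14*x^4 + 3.37*x^3 - 0.8*x^2 - 8.93*x - 0.97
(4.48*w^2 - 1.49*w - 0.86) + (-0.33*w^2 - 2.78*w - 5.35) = 4.15*w^2 - 4.27*w - 6.21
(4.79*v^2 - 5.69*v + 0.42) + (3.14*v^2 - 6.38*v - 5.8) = 7.93*v^2 - 12.07*v - 5.38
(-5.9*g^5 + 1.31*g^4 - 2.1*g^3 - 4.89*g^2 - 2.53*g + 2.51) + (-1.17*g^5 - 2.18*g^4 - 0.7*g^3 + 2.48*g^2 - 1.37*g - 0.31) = -7.07*g^5 - 0.87*g^4 - 2.8*g^3 - 2.41*g^2 - 3.9*g + 2.2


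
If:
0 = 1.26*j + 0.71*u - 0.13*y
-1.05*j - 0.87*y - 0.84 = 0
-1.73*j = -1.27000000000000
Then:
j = 0.73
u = -1.64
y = -1.85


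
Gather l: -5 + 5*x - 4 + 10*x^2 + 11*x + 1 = 10*x^2 + 16*x - 8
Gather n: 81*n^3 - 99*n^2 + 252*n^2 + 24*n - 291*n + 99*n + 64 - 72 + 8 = 81*n^3 + 153*n^2 - 168*n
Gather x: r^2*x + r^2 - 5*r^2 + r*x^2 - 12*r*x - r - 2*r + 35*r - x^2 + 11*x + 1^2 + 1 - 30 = -4*r^2 + 32*r + x^2*(r - 1) + x*(r^2 - 12*r + 11) - 28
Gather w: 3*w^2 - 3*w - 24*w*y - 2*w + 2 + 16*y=3*w^2 + w*(-24*y - 5) + 16*y + 2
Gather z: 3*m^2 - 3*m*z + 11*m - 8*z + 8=3*m^2 + 11*m + z*(-3*m - 8) + 8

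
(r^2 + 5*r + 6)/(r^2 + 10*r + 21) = (r + 2)/(r + 7)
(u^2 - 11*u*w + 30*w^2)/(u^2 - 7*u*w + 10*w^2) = (u - 6*w)/(u - 2*w)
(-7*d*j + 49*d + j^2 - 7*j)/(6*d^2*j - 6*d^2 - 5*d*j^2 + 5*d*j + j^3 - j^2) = (-7*d*j + 49*d + j^2 - 7*j)/(6*d^2*j - 6*d^2 - 5*d*j^2 + 5*d*j + j^3 - j^2)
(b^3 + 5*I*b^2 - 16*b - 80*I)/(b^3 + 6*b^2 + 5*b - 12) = (b^2 + b*(-4 + 5*I) - 20*I)/(b^2 + 2*b - 3)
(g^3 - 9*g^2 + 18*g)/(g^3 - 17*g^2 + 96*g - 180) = g*(g - 3)/(g^2 - 11*g + 30)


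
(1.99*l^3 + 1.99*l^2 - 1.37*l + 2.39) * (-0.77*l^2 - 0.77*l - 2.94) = -1.5323*l^5 - 3.0646*l^4 - 6.328*l^3 - 6.636*l^2 + 2.1875*l - 7.0266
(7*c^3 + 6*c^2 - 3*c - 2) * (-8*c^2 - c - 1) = -56*c^5 - 55*c^4 + 11*c^3 + 13*c^2 + 5*c + 2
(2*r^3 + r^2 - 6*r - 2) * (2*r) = 4*r^4 + 2*r^3 - 12*r^2 - 4*r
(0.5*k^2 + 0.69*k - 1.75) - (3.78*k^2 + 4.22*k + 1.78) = -3.28*k^2 - 3.53*k - 3.53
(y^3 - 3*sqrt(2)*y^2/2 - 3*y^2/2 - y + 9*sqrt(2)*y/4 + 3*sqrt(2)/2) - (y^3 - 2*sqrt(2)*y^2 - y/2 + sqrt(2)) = -3*y^2/2 + sqrt(2)*y^2/2 - y/2 + 9*sqrt(2)*y/4 + sqrt(2)/2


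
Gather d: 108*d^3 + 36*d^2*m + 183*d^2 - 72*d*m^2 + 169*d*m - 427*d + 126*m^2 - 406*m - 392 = 108*d^3 + d^2*(36*m + 183) + d*(-72*m^2 + 169*m - 427) + 126*m^2 - 406*m - 392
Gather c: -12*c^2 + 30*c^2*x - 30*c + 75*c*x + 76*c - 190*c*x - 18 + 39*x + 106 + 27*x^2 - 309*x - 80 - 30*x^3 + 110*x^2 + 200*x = c^2*(30*x - 12) + c*(46 - 115*x) - 30*x^3 + 137*x^2 - 70*x + 8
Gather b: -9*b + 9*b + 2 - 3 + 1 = 0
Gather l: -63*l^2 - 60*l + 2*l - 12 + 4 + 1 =-63*l^2 - 58*l - 7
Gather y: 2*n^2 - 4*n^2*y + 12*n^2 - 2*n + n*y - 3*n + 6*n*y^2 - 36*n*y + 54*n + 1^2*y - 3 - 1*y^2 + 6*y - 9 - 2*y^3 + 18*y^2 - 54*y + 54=14*n^2 + 49*n - 2*y^3 + y^2*(6*n + 17) + y*(-4*n^2 - 35*n - 47) + 42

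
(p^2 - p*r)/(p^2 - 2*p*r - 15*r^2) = p*(-p + r)/(-p^2 + 2*p*r + 15*r^2)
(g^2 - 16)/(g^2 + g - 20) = (g + 4)/(g + 5)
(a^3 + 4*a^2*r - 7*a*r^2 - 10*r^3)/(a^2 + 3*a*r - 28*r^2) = (a^3 + 4*a^2*r - 7*a*r^2 - 10*r^3)/(a^2 + 3*a*r - 28*r^2)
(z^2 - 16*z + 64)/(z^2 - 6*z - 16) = (z - 8)/(z + 2)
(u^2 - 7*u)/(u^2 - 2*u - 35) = u/(u + 5)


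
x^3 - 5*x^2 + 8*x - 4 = (x - 2)^2*(x - 1)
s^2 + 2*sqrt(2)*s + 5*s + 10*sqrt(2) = (s + 5)*(s + 2*sqrt(2))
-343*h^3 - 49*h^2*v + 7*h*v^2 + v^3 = (-7*h + v)*(7*h + v)^2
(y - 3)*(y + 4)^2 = y^3 + 5*y^2 - 8*y - 48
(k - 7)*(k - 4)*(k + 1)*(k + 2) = k^4 - 8*k^3 - 3*k^2 + 62*k + 56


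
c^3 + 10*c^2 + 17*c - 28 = (c - 1)*(c + 4)*(c + 7)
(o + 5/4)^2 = o^2 + 5*o/2 + 25/16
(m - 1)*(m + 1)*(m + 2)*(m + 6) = m^4 + 8*m^3 + 11*m^2 - 8*m - 12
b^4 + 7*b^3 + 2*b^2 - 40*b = b*(b - 2)*(b + 4)*(b + 5)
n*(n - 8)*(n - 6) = n^3 - 14*n^2 + 48*n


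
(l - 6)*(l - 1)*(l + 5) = l^3 - 2*l^2 - 29*l + 30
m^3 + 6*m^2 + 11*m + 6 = (m + 1)*(m + 2)*(m + 3)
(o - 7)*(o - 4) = o^2 - 11*o + 28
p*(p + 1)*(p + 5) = p^3 + 6*p^2 + 5*p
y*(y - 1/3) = y^2 - y/3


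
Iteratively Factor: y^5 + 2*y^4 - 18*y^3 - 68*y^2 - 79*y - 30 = (y + 1)*(y^4 + y^3 - 19*y^2 - 49*y - 30) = (y - 5)*(y + 1)*(y^3 + 6*y^2 + 11*y + 6) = (y - 5)*(y + 1)*(y + 3)*(y^2 + 3*y + 2) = (y - 5)*(y + 1)*(y + 2)*(y + 3)*(y + 1)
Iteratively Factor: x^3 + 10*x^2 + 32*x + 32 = (x + 2)*(x^2 + 8*x + 16) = (x + 2)*(x + 4)*(x + 4)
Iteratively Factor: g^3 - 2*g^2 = (g)*(g^2 - 2*g) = g^2*(g - 2)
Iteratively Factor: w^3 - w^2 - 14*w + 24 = (w + 4)*(w^2 - 5*w + 6) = (w - 3)*(w + 4)*(w - 2)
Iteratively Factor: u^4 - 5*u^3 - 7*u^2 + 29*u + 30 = (u + 2)*(u^3 - 7*u^2 + 7*u + 15) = (u - 5)*(u + 2)*(u^2 - 2*u - 3) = (u - 5)*(u - 3)*(u + 2)*(u + 1)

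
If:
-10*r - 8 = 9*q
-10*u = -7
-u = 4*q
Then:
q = -7/40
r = -257/400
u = 7/10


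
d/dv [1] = 0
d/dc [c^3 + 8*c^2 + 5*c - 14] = 3*c^2 + 16*c + 5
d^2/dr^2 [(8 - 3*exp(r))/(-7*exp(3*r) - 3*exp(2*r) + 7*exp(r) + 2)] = (588*exp(6*r) - 3339*exp(5*r) - 1233*exp(4*r) + 1105*exp(3*r) - 396*exp(2*r) - 626*exp(r) + 124)*exp(r)/(343*exp(9*r) + 441*exp(8*r) - 840*exp(7*r) - 1149*exp(6*r) + 588*exp(5*r) + 975*exp(4*r) - 7*exp(3*r) - 258*exp(2*r) - 84*exp(r) - 8)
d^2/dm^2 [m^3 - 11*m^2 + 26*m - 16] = 6*m - 22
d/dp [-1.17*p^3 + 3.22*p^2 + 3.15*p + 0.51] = -3.51*p^2 + 6.44*p + 3.15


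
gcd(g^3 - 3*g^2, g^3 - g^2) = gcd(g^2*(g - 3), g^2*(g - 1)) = g^2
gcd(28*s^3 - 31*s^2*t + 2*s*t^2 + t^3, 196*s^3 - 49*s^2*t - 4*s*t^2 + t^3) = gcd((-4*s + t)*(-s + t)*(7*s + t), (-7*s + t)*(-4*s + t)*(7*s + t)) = 28*s^2 - 3*s*t - t^2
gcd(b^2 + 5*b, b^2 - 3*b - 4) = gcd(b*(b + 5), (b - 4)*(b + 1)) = 1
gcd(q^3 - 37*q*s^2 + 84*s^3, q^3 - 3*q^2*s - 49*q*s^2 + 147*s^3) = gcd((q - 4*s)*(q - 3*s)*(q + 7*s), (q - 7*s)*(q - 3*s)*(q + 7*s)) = q^2 + 4*q*s - 21*s^2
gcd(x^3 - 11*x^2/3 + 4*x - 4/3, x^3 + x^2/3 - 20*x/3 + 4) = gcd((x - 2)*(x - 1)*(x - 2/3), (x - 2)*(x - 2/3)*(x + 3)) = x^2 - 8*x/3 + 4/3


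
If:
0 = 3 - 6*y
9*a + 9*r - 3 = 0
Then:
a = 1/3 - r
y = 1/2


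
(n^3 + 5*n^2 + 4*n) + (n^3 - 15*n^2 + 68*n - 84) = 2*n^3 - 10*n^2 + 72*n - 84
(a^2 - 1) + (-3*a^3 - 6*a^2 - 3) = -3*a^3 - 5*a^2 - 4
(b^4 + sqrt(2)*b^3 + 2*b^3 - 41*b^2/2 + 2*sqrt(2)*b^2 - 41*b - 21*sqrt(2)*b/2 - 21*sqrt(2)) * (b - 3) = b^5 - b^4 + sqrt(2)*b^4 - 53*b^3/2 - sqrt(2)*b^3 - 33*sqrt(2)*b^2/2 + 41*b^2/2 + 21*sqrt(2)*b/2 + 123*b + 63*sqrt(2)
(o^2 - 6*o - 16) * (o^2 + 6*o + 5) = o^4 - 47*o^2 - 126*o - 80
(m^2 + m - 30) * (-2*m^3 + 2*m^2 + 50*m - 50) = -2*m^5 + 112*m^3 - 60*m^2 - 1550*m + 1500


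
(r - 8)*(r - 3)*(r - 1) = r^3 - 12*r^2 + 35*r - 24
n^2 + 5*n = n*(n + 5)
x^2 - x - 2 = (x - 2)*(x + 1)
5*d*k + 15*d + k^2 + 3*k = (5*d + k)*(k + 3)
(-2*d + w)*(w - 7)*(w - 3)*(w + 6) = -2*d*w^3 + 8*d*w^2 + 78*d*w - 252*d + w^4 - 4*w^3 - 39*w^2 + 126*w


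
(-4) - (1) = -5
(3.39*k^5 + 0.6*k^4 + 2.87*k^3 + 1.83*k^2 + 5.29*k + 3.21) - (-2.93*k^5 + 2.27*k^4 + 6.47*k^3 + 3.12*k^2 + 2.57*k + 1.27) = 6.32*k^5 - 1.67*k^4 - 3.6*k^3 - 1.29*k^2 + 2.72*k + 1.94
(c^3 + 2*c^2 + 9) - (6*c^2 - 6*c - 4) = c^3 - 4*c^2 + 6*c + 13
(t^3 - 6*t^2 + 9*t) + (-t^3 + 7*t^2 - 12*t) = t^2 - 3*t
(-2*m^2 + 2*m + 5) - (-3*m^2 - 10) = m^2 + 2*m + 15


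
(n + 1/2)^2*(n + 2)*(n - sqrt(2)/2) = n^4 - sqrt(2)*n^3/2 + 3*n^3 - 3*sqrt(2)*n^2/2 + 9*n^2/4 - 9*sqrt(2)*n/8 + n/2 - sqrt(2)/4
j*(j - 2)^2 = j^3 - 4*j^2 + 4*j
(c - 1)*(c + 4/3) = c^2 + c/3 - 4/3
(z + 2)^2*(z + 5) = z^3 + 9*z^2 + 24*z + 20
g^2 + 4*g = g*(g + 4)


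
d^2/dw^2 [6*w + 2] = 0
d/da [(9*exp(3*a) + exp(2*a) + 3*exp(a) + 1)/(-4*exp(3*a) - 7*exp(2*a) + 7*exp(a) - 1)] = (-59*exp(4*a) + 150*exp(3*a) + 13*exp(2*a) + 12*exp(a) - 10)*exp(a)/(16*exp(6*a) + 56*exp(5*a) - 7*exp(4*a) - 90*exp(3*a) + 63*exp(2*a) - 14*exp(a) + 1)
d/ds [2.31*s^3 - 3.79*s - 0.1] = 6.93*s^2 - 3.79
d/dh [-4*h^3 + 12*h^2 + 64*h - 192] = -12*h^2 + 24*h + 64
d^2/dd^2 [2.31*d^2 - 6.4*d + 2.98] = 4.62000000000000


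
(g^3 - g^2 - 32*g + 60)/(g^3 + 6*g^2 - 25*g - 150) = (g - 2)/(g + 5)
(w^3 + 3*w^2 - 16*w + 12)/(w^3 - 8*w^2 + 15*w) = (w^3 + 3*w^2 - 16*w + 12)/(w*(w^2 - 8*w + 15))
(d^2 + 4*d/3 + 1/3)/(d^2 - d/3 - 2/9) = 3*(d + 1)/(3*d - 2)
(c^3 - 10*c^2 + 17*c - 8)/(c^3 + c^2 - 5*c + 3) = (c - 8)/(c + 3)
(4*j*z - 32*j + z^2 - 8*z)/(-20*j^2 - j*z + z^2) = (z - 8)/(-5*j + z)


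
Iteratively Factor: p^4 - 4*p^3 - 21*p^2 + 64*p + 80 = (p - 4)*(p^3 - 21*p - 20) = (p - 5)*(p - 4)*(p^2 + 5*p + 4) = (p - 5)*(p - 4)*(p + 1)*(p + 4)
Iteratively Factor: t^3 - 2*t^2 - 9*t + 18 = (t - 2)*(t^2 - 9) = (t - 2)*(t + 3)*(t - 3)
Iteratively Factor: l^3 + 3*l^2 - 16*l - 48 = (l + 4)*(l^2 - l - 12) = (l + 3)*(l + 4)*(l - 4)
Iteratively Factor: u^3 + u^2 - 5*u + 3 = (u - 1)*(u^2 + 2*u - 3) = (u - 1)^2*(u + 3)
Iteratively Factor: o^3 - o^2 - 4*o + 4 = (o - 2)*(o^2 + o - 2) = (o - 2)*(o + 2)*(o - 1)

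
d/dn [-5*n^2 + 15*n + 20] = 15 - 10*n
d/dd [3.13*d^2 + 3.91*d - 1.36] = 6.26*d + 3.91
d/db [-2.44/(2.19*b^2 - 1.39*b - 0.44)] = (10.6872*b - 3.3916)/(-2.19*b^2 + 1.39*b + 0.44)^2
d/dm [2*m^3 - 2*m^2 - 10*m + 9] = 6*m^2 - 4*m - 10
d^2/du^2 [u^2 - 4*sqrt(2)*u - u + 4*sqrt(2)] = 2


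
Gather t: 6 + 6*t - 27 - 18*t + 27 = 6 - 12*t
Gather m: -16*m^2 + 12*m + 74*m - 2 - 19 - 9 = -16*m^2 + 86*m - 30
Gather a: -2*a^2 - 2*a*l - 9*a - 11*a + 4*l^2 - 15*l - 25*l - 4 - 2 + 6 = -2*a^2 + a*(-2*l - 20) + 4*l^2 - 40*l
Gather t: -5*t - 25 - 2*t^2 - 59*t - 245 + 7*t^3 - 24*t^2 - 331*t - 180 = 7*t^3 - 26*t^2 - 395*t - 450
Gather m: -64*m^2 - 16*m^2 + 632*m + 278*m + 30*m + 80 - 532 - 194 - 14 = -80*m^2 + 940*m - 660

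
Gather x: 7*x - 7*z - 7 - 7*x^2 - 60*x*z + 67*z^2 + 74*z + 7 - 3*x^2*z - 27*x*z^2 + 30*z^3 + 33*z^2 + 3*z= x^2*(-3*z - 7) + x*(-27*z^2 - 60*z + 7) + 30*z^3 + 100*z^2 + 70*z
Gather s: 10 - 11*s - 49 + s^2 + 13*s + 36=s^2 + 2*s - 3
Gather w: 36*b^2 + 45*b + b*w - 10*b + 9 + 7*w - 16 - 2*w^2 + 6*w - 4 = 36*b^2 + 35*b - 2*w^2 + w*(b + 13) - 11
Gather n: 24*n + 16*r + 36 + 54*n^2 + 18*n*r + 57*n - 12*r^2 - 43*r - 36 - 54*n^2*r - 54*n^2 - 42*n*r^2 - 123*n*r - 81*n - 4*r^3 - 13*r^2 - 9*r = -54*n^2*r + n*(-42*r^2 - 105*r) - 4*r^3 - 25*r^2 - 36*r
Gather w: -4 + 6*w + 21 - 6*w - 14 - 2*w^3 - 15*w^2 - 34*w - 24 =-2*w^3 - 15*w^2 - 34*w - 21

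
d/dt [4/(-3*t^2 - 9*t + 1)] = 12*(2*t + 3)/(3*t^2 + 9*t - 1)^2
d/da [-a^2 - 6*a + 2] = -2*a - 6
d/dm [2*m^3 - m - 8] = 6*m^2 - 1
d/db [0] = 0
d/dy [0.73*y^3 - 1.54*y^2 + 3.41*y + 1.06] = 2.19*y^2 - 3.08*y + 3.41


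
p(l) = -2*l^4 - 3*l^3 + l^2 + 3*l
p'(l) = -8*l^3 - 9*l^2 + 2*l + 3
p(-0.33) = -0.80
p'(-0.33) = 1.65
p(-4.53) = -556.40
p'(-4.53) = 552.93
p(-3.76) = -237.41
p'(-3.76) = 293.50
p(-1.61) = -3.16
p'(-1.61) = 9.84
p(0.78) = 0.78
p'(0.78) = -4.71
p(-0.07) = -0.20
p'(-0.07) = 2.82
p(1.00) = -1.00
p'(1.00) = -12.00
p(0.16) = 0.49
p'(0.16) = 3.06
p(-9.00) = -10881.00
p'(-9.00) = 5088.00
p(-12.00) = -36180.00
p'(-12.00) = 12507.00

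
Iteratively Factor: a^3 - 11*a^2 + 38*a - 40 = (a - 5)*(a^2 - 6*a + 8) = (a - 5)*(a - 4)*(a - 2)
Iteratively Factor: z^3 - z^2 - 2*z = (z + 1)*(z^2 - 2*z) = (z - 2)*(z + 1)*(z)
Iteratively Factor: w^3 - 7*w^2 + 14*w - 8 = (w - 1)*(w^2 - 6*w + 8) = (w - 4)*(w - 1)*(w - 2)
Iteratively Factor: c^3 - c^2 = (c - 1)*(c^2) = c*(c - 1)*(c)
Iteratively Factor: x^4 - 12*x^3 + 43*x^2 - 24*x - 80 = (x + 1)*(x^3 - 13*x^2 + 56*x - 80) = (x - 4)*(x + 1)*(x^2 - 9*x + 20) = (x - 4)^2*(x + 1)*(x - 5)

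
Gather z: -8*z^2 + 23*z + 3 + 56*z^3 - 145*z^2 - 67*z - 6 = 56*z^3 - 153*z^2 - 44*z - 3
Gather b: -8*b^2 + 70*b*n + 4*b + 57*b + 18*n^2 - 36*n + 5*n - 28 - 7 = -8*b^2 + b*(70*n + 61) + 18*n^2 - 31*n - 35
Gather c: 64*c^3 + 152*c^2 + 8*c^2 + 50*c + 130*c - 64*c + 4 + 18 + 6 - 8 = 64*c^3 + 160*c^2 + 116*c + 20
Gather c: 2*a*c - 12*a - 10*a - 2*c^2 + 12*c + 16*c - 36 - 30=-22*a - 2*c^2 + c*(2*a + 28) - 66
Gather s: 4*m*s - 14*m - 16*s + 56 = -14*m + s*(4*m - 16) + 56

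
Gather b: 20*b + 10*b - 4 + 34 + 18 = 30*b + 48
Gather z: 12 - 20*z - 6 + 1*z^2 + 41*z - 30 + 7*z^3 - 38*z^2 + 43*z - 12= 7*z^3 - 37*z^2 + 64*z - 36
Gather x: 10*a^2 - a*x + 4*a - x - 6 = 10*a^2 + 4*a + x*(-a - 1) - 6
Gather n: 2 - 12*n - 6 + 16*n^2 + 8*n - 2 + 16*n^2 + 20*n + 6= 32*n^2 + 16*n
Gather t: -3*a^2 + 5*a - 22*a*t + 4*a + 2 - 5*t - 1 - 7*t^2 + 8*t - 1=-3*a^2 + 9*a - 7*t^2 + t*(3 - 22*a)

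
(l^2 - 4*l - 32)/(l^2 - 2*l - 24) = (l - 8)/(l - 6)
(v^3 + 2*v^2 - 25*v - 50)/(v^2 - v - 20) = (v^2 + 7*v + 10)/(v + 4)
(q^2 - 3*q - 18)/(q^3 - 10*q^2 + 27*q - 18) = (q + 3)/(q^2 - 4*q + 3)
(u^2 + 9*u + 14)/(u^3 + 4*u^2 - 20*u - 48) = (u + 7)/(u^2 + 2*u - 24)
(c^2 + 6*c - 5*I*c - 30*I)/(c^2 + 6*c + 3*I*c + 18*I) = (c - 5*I)/(c + 3*I)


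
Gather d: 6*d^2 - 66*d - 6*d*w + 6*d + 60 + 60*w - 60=6*d^2 + d*(-6*w - 60) + 60*w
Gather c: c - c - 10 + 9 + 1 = 0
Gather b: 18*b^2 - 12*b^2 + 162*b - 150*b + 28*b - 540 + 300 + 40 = 6*b^2 + 40*b - 200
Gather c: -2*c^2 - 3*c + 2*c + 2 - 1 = -2*c^2 - c + 1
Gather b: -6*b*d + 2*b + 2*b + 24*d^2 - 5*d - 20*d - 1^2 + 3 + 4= b*(4 - 6*d) + 24*d^2 - 25*d + 6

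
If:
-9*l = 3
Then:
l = -1/3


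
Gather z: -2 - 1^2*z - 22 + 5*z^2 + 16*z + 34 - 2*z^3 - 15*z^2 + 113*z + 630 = -2*z^3 - 10*z^2 + 128*z + 640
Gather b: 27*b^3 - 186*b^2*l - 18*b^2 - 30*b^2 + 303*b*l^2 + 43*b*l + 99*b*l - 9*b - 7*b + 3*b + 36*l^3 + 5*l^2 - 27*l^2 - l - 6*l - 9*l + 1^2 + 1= 27*b^3 + b^2*(-186*l - 48) + b*(303*l^2 + 142*l - 13) + 36*l^3 - 22*l^2 - 16*l + 2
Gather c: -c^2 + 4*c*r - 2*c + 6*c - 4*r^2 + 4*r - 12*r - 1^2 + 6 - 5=-c^2 + c*(4*r + 4) - 4*r^2 - 8*r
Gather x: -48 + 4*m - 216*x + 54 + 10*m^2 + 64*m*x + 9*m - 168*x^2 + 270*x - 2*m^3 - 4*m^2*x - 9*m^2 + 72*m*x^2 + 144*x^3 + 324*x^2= -2*m^3 + m^2 + 13*m + 144*x^3 + x^2*(72*m + 156) + x*(-4*m^2 + 64*m + 54) + 6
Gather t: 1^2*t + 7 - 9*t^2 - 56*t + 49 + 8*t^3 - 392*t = 8*t^3 - 9*t^2 - 447*t + 56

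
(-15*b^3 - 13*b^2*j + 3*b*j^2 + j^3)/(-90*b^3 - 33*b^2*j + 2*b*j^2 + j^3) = (3*b^2 + 2*b*j - j^2)/(18*b^2 + 3*b*j - j^2)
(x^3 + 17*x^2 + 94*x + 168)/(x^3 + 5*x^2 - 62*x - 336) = (x + 4)/(x - 8)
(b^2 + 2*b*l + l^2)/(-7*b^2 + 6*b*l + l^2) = (b^2 + 2*b*l + l^2)/(-7*b^2 + 6*b*l + l^2)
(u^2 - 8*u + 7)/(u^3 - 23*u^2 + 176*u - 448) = (u - 1)/(u^2 - 16*u + 64)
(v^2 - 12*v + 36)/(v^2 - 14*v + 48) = (v - 6)/(v - 8)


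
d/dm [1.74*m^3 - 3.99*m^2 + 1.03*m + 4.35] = 5.22*m^2 - 7.98*m + 1.03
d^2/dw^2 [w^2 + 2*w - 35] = 2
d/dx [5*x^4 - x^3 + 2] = x^2*(20*x - 3)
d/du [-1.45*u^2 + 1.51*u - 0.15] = 1.51 - 2.9*u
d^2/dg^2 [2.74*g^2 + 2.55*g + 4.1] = 5.48000000000000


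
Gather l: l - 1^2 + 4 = l + 3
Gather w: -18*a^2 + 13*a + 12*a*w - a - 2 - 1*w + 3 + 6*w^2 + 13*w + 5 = -18*a^2 + 12*a + 6*w^2 + w*(12*a + 12) + 6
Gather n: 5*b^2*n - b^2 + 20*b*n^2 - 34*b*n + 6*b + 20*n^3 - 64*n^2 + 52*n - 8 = -b^2 + 6*b + 20*n^3 + n^2*(20*b - 64) + n*(5*b^2 - 34*b + 52) - 8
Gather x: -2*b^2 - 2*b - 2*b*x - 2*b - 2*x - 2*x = -2*b^2 - 4*b + x*(-2*b - 4)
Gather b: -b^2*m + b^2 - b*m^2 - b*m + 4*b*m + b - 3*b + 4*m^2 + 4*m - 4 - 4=b^2*(1 - m) + b*(-m^2 + 3*m - 2) + 4*m^2 + 4*m - 8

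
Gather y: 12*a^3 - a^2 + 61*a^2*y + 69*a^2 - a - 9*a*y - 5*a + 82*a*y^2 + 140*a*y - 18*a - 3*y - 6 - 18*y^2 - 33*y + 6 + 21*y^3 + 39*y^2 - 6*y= 12*a^3 + 68*a^2 - 24*a + 21*y^3 + y^2*(82*a + 21) + y*(61*a^2 + 131*a - 42)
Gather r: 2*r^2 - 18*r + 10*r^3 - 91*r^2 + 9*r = 10*r^3 - 89*r^2 - 9*r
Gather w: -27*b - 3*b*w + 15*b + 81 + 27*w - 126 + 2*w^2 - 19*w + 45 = -12*b + 2*w^2 + w*(8 - 3*b)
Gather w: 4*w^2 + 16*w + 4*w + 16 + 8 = 4*w^2 + 20*w + 24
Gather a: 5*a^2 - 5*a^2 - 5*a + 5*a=0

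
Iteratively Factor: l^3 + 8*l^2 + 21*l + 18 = (l + 2)*(l^2 + 6*l + 9) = (l + 2)*(l + 3)*(l + 3)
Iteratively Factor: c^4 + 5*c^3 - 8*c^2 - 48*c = (c - 3)*(c^3 + 8*c^2 + 16*c) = (c - 3)*(c + 4)*(c^2 + 4*c) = c*(c - 3)*(c + 4)*(c + 4)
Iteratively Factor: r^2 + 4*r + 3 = (r + 1)*(r + 3)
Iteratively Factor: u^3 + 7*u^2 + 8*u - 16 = (u + 4)*(u^2 + 3*u - 4) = (u + 4)^2*(u - 1)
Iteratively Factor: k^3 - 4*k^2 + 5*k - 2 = (k - 1)*(k^2 - 3*k + 2) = (k - 1)^2*(k - 2)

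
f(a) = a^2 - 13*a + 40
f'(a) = 2*a - 13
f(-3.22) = 92.23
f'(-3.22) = -19.44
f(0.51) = 33.63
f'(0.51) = -11.98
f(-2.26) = 74.49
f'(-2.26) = -17.52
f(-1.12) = 55.81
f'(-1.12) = -15.24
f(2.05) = 17.55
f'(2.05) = -8.90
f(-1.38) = 59.84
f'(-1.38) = -15.76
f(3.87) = 4.67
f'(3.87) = -5.26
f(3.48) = 6.87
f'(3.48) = -6.04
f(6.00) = -2.00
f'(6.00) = -1.00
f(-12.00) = 340.00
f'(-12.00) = -37.00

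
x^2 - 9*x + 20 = (x - 5)*(x - 4)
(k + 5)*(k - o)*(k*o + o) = k^3*o - k^2*o^2 + 6*k^2*o - 6*k*o^2 + 5*k*o - 5*o^2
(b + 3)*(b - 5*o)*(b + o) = b^3 - 4*b^2*o + 3*b^2 - 5*b*o^2 - 12*b*o - 15*o^2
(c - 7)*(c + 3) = c^2 - 4*c - 21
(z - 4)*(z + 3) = z^2 - z - 12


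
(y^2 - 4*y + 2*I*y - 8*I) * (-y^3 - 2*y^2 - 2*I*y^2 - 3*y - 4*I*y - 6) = -y^5 + 2*y^4 - 4*I*y^4 + 9*y^3 + 8*I*y^3 - 2*y^2 + 26*I*y^2 - 8*y + 12*I*y + 48*I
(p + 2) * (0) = 0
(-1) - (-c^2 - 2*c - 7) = c^2 + 2*c + 6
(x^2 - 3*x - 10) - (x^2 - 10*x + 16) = 7*x - 26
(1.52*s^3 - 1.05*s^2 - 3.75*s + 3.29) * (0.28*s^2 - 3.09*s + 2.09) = 0.4256*s^5 - 4.9908*s^4 + 5.3713*s^3 + 10.3142*s^2 - 18.0036*s + 6.8761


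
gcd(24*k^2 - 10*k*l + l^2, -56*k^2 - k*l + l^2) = 1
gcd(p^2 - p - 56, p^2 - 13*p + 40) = p - 8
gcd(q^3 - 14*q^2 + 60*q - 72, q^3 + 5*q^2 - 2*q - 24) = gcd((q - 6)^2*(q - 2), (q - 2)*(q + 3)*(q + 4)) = q - 2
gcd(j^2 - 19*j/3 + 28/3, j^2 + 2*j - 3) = 1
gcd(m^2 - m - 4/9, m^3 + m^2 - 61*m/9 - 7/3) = m + 1/3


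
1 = 1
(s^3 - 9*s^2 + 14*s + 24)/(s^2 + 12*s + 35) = (s^3 - 9*s^2 + 14*s + 24)/(s^2 + 12*s + 35)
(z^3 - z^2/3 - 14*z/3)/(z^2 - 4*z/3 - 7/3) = z*(z + 2)/(z + 1)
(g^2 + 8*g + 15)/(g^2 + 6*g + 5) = (g + 3)/(g + 1)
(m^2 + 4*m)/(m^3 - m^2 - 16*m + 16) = m/(m^2 - 5*m + 4)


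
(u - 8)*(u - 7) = u^2 - 15*u + 56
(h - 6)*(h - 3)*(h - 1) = h^3 - 10*h^2 + 27*h - 18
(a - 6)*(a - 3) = a^2 - 9*a + 18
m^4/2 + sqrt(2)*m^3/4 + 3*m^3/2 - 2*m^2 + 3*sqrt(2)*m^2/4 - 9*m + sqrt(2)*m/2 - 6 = (m/2 + 1/2)*(m + 2)*(m - 3*sqrt(2)/2)*(m + 2*sqrt(2))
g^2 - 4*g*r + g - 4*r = (g + 1)*(g - 4*r)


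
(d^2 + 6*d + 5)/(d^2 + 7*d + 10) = (d + 1)/(d + 2)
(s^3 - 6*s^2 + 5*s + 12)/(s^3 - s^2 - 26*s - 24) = (s^2 - 7*s + 12)/(s^2 - 2*s - 24)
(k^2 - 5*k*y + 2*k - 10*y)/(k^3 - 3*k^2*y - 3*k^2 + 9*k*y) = (k^2 - 5*k*y + 2*k - 10*y)/(k*(k^2 - 3*k*y - 3*k + 9*y))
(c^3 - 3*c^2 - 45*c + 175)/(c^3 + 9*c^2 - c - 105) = (c^2 - 10*c + 25)/(c^2 + 2*c - 15)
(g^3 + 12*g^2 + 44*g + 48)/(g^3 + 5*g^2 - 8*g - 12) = (g^2 + 6*g + 8)/(g^2 - g - 2)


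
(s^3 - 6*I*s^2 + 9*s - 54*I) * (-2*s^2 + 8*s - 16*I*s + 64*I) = -2*s^5 + 8*s^4 - 4*I*s^4 - 114*s^3 + 16*I*s^3 + 456*s^2 - 36*I*s^2 - 864*s + 144*I*s + 3456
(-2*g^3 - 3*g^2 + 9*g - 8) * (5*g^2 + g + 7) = -10*g^5 - 17*g^4 + 28*g^3 - 52*g^2 + 55*g - 56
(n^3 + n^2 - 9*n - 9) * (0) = 0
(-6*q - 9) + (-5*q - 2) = -11*q - 11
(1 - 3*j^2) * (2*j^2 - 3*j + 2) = -6*j^4 + 9*j^3 - 4*j^2 - 3*j + 2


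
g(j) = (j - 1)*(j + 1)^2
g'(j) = (j - 1)*(2*j + 2) + (j + 1)^2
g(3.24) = 40.27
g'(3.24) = 36.97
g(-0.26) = -0.69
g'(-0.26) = -1.32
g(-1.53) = -0.71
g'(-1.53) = 2.96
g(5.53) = 193.16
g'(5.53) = 101.80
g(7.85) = 536.51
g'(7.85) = 199.57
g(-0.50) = -0.38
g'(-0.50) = -1.25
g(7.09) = 398.58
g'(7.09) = 163.98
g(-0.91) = -0.02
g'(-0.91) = -0.34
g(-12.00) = -1573.00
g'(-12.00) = 407.00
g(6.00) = 245.00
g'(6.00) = 119.00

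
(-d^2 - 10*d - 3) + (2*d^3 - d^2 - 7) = 2*d^3 - 2*d^2 - 10*d - 10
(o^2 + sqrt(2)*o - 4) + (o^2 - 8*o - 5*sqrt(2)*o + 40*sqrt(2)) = 2*o^2 - 8*o - 4*sqrt(2)*o - 4 + 40*sqrt(2)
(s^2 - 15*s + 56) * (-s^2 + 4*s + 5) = -s^4 + 19*s^3 - 111*s^2 + 149*s + 280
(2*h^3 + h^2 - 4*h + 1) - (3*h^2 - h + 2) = 2*h^3 - 2*h^2 - 3*h - 1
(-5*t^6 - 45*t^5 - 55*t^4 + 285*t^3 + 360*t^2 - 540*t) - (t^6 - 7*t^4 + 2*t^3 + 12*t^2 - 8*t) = -6*t^6 - 45*t^5 - 48*t^4 + 283*t^3 + 348*t^2 - 532*t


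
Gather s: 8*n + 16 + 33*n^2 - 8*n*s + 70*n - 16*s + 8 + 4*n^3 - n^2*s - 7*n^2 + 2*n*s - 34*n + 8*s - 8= 4*n^3 + 26*n^2 + 44*n + s*(-n^2 - 6*n - 8) + 16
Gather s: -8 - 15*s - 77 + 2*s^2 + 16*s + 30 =2*s^2 + s - 55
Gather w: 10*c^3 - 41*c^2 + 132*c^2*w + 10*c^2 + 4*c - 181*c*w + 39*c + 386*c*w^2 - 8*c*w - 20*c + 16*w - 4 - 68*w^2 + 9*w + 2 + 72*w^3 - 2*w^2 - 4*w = 10*c^3 - 31*c^2 + 23*c + 72*w^3 + w^2*(386*c - 70) + w*(132*c^2 - 189*c + 21) - 2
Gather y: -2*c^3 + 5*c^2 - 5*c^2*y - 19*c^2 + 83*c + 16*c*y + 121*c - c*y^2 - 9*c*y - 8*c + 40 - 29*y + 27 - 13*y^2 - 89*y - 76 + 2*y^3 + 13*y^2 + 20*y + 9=-2*c^3 - 14*c^2 - c*y^2 + 196*c + 2*y^3 + y*(-5*c^2 + 7*c - 98)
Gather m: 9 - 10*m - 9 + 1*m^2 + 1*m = m^2 - 9*m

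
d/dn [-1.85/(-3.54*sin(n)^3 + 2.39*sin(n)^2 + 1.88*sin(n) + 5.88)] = (-19.647*sin(n)^2 + 8.843*sin(n) + 3.478)*cos(n)/(-3.54*sin(n)^3 + 2.39*sin(n)^2 + 1.88*sin(n) + 5.88)^2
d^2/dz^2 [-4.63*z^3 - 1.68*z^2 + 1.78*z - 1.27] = -27.78*z - 3.36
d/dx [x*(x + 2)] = 2*x + 2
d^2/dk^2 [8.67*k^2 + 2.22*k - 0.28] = 17.3400000000000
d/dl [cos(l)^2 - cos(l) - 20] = sin(l) - sin(2*l)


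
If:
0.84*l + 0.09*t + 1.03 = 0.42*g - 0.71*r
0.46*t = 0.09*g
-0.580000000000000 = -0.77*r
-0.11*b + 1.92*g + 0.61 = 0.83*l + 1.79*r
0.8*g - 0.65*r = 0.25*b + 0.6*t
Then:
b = -4.24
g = -0.84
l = -2.26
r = 0.75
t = -0.16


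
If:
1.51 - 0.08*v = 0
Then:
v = 18.88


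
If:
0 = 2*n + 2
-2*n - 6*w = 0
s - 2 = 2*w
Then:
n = -1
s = 8/3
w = 1/3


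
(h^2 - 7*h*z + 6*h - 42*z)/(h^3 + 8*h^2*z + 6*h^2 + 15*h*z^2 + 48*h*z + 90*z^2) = (h - 7*z)/(h^2 + 8*h*z + 15*z^2)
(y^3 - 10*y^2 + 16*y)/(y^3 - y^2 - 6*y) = (-y^2 + 10*y - 16)/(-y^2 + y + 6)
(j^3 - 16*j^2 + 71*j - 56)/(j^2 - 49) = (j^2 - 9*j + 8)/(j + 7)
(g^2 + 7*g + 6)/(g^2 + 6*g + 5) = (g + 6)/(g + 5)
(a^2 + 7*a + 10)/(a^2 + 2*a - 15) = (a + 2)/(a - 3)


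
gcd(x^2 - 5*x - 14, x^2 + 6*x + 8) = x + 2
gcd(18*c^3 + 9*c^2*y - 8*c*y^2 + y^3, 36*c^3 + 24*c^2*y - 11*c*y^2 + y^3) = -6*c^2 - 5*c*y + y^2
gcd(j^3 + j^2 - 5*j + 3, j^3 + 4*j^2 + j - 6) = j^2 + 2*j - 3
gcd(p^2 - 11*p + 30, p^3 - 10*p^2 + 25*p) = p - 5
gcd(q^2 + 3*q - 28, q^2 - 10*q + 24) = q - 4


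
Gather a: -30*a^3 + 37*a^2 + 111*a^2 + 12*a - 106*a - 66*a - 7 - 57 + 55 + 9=-30*a^3 + 148*a^2 - 160*a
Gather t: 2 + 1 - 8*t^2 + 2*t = -8*t^2 + 2*t + 3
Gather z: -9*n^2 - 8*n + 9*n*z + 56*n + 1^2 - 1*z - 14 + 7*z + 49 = -9*n^2 + 48*n + z*(9*n + 6) + 36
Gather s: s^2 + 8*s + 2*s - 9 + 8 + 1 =s^2 + 10*s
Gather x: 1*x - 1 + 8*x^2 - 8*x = 8*x^2 - 7*x - 1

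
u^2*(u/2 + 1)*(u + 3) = u^4/2 + 5*u^3/2 + 3*u^2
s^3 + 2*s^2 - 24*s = s*(s - 4)*(s + 6)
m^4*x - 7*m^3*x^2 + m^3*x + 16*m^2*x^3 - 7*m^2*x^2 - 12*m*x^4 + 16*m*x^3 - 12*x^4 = (m - 3*x)*(m - 2*x)^2*(m*x + x)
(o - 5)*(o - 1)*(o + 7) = o^3 + o^2 - 37*o + 35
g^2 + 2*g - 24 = (g - 4)*(g + 6)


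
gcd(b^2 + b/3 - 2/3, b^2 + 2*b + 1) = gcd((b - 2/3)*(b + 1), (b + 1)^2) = b + 1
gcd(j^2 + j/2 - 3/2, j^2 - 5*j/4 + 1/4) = j - 1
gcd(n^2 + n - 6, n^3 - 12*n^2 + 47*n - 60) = 1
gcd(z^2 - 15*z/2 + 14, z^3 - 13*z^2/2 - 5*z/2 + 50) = z - 4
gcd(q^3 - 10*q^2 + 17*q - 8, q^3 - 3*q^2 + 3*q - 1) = q^2 - 2*q + 1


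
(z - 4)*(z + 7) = z^2 + 3*z - 28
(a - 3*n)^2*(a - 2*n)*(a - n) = a^4 - 9*a^3*n + 29*a^2*n^2 - 39*a*n^3 + 18*n^4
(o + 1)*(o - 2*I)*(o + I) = o^3 + o^2 - I*o^2 + 2*o - I*o + 2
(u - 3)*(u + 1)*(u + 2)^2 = u^4 + 2*u^3 - 7*u^2 - 20*u - 12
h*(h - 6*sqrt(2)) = h^2 - 6*sqrt(2)*h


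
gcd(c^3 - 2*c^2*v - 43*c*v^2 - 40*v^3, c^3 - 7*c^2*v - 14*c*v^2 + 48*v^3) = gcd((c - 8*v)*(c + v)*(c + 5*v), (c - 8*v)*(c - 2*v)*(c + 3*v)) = -c + 8*v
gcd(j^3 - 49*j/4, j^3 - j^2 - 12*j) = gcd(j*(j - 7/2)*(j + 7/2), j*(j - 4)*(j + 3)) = j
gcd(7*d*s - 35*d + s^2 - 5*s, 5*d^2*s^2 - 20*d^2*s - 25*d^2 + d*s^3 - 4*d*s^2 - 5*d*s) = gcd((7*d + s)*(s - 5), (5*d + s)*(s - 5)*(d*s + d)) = s - 5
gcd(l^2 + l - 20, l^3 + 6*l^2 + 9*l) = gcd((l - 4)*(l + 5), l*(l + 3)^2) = 1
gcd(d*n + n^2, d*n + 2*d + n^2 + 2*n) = d + n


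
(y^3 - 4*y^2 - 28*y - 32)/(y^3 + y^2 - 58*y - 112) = (y + 2)/(y + 7)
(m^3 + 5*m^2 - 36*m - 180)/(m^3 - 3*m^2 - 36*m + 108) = (m + 5)/(m - 3)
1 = 1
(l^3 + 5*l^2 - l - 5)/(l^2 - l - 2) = (l^2 + 4*l - 5)/(l - 2)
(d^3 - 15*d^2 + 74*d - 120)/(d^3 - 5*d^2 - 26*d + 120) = (d - 5)/(d + 5)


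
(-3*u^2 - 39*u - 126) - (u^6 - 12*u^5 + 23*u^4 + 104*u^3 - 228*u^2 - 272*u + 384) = -u^6 + 12*u^5 - 23*u^4 - 104*u^3 + 225*u^2 + 233*u - 510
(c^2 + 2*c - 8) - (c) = c^2 + c - 8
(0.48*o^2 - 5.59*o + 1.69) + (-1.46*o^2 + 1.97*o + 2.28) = -0.98*o^2 - 3.62*o + 3.97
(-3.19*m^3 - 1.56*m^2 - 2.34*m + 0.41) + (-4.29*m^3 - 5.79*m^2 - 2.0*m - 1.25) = -7.48*m^3 - 7.35*m^2 - 4.34*m - 0.84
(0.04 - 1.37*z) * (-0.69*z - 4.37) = 0.9453*z^2 + 5.9593*z - 0.1748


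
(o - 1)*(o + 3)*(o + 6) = o^3 + 8*o^2 + 9*o - 18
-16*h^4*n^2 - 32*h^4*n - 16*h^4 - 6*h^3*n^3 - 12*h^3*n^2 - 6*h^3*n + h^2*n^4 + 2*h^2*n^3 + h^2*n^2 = (-8*h + n)*(2*h + n)*(h*n + h)^2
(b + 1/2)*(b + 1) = b^2 + 3*b/2 + 1/2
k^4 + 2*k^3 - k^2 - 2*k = k*(k - 1)*(k + 1)*(k + 2)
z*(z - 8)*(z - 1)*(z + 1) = z^4 - 8*z^3 - z^2 + 8*z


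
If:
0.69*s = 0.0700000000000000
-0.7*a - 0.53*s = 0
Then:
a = -0.08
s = 0.10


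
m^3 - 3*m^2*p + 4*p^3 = (m - 2*p)^2*(m + p)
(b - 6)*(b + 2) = b^2 - 4*b - 12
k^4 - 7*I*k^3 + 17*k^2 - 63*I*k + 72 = (k - 8*I)*(k - 3*I)*(k + I)*(k + 3*I)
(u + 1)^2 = u^2 + 2*u + 1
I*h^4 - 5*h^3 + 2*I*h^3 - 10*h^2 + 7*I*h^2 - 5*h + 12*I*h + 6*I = (h + 1)*(h - I)*(h + 6*I)*(I*h + I)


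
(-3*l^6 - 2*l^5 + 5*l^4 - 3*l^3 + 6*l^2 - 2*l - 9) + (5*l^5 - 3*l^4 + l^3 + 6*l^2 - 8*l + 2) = -3*l^6 + 3*l^5 + 2*l^4 - 2*l^3 + 12*l^2 - 10*l - 7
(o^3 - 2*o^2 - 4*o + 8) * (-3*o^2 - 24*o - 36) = -3*o^5 - 18*o^4 + 24*o^3 + 144*o^2 - 48*o - 288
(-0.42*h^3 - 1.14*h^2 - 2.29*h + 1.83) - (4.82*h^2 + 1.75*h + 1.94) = -0.42*h^3 - 5.96*h^2 - 4.04*h - 0.11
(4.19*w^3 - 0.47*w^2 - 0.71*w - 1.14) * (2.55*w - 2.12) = 10.6845*w^4 - 10.0813*w^3 - 0.8141*w^2 - 1.4018*w + 2.4168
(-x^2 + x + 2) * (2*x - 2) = -2*x^3 + 4*x^2 + 2*x - 4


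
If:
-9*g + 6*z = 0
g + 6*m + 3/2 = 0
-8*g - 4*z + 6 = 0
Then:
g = 3/7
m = -9/28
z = 9/14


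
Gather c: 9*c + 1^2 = 9*c + 1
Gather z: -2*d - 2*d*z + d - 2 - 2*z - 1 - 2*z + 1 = -d + z*(-2*d - 4) - 2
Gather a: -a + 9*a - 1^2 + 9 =8*a + 8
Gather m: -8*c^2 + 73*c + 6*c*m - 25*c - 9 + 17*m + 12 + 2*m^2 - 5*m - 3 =-8*c^2 + 48*c + 2*m^2 + m*(6*c + 12)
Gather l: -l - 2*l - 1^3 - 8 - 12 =-3*l - 21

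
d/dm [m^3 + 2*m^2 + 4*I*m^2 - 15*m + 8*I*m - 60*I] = 3*m^2 + m*(4 + 8*I) - 15 + 8*I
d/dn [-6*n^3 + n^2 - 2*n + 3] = -18*n^2 + 2*n - 2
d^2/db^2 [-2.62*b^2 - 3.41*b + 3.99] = -5.24000000000000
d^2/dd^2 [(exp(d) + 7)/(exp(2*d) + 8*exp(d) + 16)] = (exp(2*d) + 12*exp(d) - 40)*exp(d)/(exp(4*d) + 16*exp(3*d) + 96*exp(2*d) + 256*exp(d) + 256)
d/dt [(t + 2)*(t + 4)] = 2*t + 6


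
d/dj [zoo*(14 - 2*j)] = zoo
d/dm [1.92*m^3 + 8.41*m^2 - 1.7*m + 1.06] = 5.76*m^2 + 16.82*m - 1.7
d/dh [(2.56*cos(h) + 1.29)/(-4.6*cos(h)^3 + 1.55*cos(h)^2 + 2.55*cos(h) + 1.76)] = (-23.552*cos(h)^3 - 13.834*cos(h)^2 + 3.999*cos(h) - 1.2161)*sin(h)/(21.16*cos(h)^6 - 14.26*cos(h)^5 - 21.0575*cos(h)^4 - 8.287*cos(h)^3 + 11.9585*cos(h)^2 + 8.976*cos(h) + 3.0976)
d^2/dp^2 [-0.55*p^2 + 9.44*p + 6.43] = -1.10000000000000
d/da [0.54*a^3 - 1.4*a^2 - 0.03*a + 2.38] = 1.62*a^2 - 2.8*a - 0.03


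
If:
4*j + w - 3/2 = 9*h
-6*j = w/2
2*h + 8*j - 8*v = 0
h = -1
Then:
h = -1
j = 15/16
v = 11/16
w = -45/4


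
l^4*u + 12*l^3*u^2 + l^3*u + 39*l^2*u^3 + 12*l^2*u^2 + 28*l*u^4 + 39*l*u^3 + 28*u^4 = (l + u)*(l + 4*u)*(l + 7*u)*(l*u + u)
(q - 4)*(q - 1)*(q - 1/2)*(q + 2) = q^4 - 7*q^3/2 - 9*q^2/2 + 11*q - 4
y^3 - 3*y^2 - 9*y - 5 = (y - 5)*(y + 1)^2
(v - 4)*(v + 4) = v^2 - 16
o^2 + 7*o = o*(o + 7)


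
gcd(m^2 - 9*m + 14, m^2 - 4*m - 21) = m - 7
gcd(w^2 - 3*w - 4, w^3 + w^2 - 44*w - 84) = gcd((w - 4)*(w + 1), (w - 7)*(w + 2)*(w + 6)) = 1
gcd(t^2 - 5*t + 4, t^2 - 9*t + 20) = t - 4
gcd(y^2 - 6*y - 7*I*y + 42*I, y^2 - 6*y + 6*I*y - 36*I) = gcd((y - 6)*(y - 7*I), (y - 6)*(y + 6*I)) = y - 6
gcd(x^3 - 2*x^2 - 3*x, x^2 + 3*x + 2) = x + 1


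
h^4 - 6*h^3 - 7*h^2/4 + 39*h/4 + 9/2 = (h - 6)*(h - 3/2)*(h + 1/2)*(h + 1)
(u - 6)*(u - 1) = u^2 - 7*u + 6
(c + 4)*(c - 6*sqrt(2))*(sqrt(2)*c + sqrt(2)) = sqrt(2)*c^3 - 12*c^2 + 5*sqrt(2)*c^2 - 60*c + 4*sqrt(2)*c - 48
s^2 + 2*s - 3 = (s - 1)*(s + 3)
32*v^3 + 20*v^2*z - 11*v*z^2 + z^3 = (-8*v + z)*(-4*v + z)*(v + z)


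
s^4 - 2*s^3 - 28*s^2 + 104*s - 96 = (s - 4)*(s - 2)^2*(s + 6)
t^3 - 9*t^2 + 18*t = t*(t - 6)*(t - 3)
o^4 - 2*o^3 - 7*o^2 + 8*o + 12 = (o - 3)*(o - 2)*(o + 1)*(o + 2)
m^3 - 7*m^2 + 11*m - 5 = (m - 5)*(m - 1)^2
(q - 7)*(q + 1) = q^2 - 6*q - 7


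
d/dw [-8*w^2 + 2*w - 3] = 2 - 16*w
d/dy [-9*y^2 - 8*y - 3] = -18*y - 8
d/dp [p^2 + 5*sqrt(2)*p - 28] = 2*p + 5*sqrt(2)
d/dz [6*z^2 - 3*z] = 12*z - 3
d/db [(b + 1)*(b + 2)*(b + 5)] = 3*b^2 + 16*b + 17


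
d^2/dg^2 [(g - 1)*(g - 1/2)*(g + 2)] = 6*g + 1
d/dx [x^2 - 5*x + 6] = 2*x - 5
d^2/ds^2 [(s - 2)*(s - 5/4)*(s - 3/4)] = 6*s - 8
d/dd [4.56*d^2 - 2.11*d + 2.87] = 9.12*d - 2.11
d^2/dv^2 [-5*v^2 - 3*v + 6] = -10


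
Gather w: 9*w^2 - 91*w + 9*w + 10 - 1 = 9*w^2 - 82*w + 9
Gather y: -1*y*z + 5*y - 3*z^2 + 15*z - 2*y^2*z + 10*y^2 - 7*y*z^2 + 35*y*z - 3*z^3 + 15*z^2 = y^2*(10 - 2*z) + y*(-7*z^2 + 34*z + 5) - 3*z^3 + 12*z^2 + 15*z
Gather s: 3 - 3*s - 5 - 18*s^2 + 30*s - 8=-18*s^2 + 27*s - 10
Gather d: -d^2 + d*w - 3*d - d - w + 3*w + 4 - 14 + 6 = -d^2 + d*(w - 4) + 2*w - 4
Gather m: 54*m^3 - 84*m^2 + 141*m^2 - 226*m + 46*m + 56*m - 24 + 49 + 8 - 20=54*m^3 + 57*m^2 - 124*m + 13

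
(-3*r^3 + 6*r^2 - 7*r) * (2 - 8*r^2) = 24*r^5 - 48*r^4 + 50*r^3 + 12*r^2 - 14*r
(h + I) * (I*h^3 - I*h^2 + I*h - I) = I*h^4 - h^3 - I*h^3 + h^2 + I*h^2 - h - I*h + 1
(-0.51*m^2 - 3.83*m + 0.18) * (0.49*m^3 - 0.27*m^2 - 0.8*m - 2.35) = -0.2499*m^5 - 1.739*m^4 + 1.5303*m^3 + 4.2139*m^2 + 8.8565*m - 0.423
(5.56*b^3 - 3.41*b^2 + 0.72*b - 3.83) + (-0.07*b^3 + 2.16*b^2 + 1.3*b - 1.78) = 5.49*b^3 - 1.25*b^2 + 2.02*b - 5.61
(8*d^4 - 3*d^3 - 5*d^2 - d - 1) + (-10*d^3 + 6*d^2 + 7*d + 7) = 8*d^4 - 13*d^3 + d^2 + 6*d + 6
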